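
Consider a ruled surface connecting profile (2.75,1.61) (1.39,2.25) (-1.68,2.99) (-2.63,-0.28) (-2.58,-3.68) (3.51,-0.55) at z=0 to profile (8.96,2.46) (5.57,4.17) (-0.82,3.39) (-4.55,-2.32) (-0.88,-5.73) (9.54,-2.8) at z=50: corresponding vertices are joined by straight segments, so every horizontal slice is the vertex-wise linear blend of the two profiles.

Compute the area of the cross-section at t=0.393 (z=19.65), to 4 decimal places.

Cross-section at t=0.393: each vertex is (1-t)·p0[i] + t·p1[i].
  v1: (1-0.393)·(2.75,1.61) + 0.393·(8.96,2.46) = (5.1905,1.9441)
  v2: (1-0.393)·(1.39,2.25) + 0.393·(5.57,4.17) = (3.0327,3.0046)
  v3: (1-0.393)·(-1.68,2.99) + 0.393·(-0.82,3.39) = (-1.3420,3.1472)
  v4: (1-0.393)·(-2.63,-0.28) + 0.393·(-4.55,-2.32) = (-3.3846,-1.0817)
  v5: (1-0.393)·(-2.58,-3.68) + 0.393·(-0.88,-5.73) = (-1.9119,-4.4857)
  v6: (1-0.393)·(3.51,-0.55) + 0.393·(9.54,-2.8) = (5.8798,-1.4343)
Shoelace sum Σ(x_i·y_{i+1} − x_{i+1}·y_i):
  i=1: 5.1905·3.0046 − 3.0327·1.9441 = +9.6995 (running +9.6995)
  i=2: 3.0327·3.1472 − -1.3420·3.0046 = +13.5768 (running +23.2763)
  i=3: -1.3420·-1.0817 − -3.3846·3.1472 = +12.1036 (running +35.3799)
  i=4: -3.3846·-4.4857 − -1.9119·-1.0817 = +13.1138 (running +48.4937)
  i=5: -1.9119·-1.4343 − 5.8798·-4.4857 = +29.1168 (running +77.6105)
  i=6: 5.8798·1.9441 − 5.1905·-1.4343 = +18.8751 (running +96.4856)
Area = |Σ|/2 = |96.4856|/2 = 48.2428

Area at t=0.393: 48.2428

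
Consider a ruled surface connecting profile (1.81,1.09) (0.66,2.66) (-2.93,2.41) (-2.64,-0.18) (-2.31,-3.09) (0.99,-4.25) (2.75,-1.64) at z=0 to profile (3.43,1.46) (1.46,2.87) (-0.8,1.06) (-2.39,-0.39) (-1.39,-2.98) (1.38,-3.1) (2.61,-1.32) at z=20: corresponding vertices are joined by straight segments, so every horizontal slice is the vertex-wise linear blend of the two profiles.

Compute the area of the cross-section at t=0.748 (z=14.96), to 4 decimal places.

Area at t=0.748: 23.7046

Cross-section at t=0.748: each vertex is (1-t)·p0[i] + t·p1[i].
  v1: (1-0.748)·(1.81,1.09) + 0.748·(3.43,1.46) = (3.0218,1.3668)
  v2: (1-0.748)·(0.66,2.66) + 0.748·(1.46,2.87) = (1.2584,2.8171)
  v3: (1-0.748)·(-2.93,2.41) + 0.748·(-0.8,1.06) = (-1.3368,1.4002)
  v4: (1-0.748)·(-2.64,-0.18) + 0.748·(-2.39,-0.39) = (-2.4530,-0.3371)
  v5: (1-0.748)·(-2.31,-3.09) + 0.748·(-1.39,-2.98) = (-1.6218,-3.0077)
  v6: (1-0.748)·(0.99,-4.25) + 0.748·(1.38,-3.1) = (1.2817,-3.3898)
  v7: (1-0.748)·(2.75,-1.64) + 0.748·(2.61,-1.32) = (2.6453,-1.4006)
Shoelace sum Σ(x_i·y_{i+1} − x_{i+1}·y_i):
  i=1: 3.0218·2.8171 − 1.2584·1.3668 = +6.7926 (running +6.7926)
  i=2: 1.2584·1.4002 − -1.3368·2.8171 = +5.5278 (running +12.3204)
  i=3: -1.3368·-0.3371 − -2.4530·1.4002 = +3.8853 (running +16.2057)
  i=4: -2.4530·-3.0077 − -1.6218·-0.3371 = +6.8312 (running +23.0369)
  i=5: -1.6218·-3.3898 − 1.2817·-3.0077 = +9.3528 (running +32.3897)
  i=6: 1.2817·-1.4006 − 2.6453·-3.3898 = +7.1717 (running +39.5614)
  i=7: 2.6453·1.3668 − 3.0218·-1.4006 = +7.8479 (running +47.4093)
Area = |Σ|/2 = |47.4093|/2 = 23.7046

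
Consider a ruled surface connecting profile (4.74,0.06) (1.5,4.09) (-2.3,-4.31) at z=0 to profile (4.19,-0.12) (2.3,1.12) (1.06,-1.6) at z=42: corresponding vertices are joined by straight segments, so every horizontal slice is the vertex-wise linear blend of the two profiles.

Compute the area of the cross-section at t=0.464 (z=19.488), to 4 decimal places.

Cross-section at t=0.464: each vertex is (1-t)·p0[i] + t·p1[i].
  v1: (1-0.464)·(4.74,0.06) + 0.464·(4.19,-0.12) = (4.4848,-0.0235)
  v2: (1-0.464)·(1.5,4.09) + 0.464·(2.3,1.12) = (1.8712,2.7119)
  v3: (1-0.464)·(-2.3,-4.31) + 0.464·(1.06,-1.6) = (-0.7410,-3.0526)
Shoelace sum Σ(x_i·y_{i+1} − x_{i+1}·y_i):
  i=1: 4.4848·2.7119 − 1.8712·-0.0235 = +12.2064 (running +12.2064)
  i=2: 1.8712·-3.0526 − -0.7410·2.7119 = -3.7025 (running +8.5039)
  i=3: -0.7410·-0.0235 − 4.4848·-3.0526 = +13.7075 (running +22.2115)
Area = |Σ|/2 = |22.2115|/2 = 11.1057

Area at t=0.464: 11.1057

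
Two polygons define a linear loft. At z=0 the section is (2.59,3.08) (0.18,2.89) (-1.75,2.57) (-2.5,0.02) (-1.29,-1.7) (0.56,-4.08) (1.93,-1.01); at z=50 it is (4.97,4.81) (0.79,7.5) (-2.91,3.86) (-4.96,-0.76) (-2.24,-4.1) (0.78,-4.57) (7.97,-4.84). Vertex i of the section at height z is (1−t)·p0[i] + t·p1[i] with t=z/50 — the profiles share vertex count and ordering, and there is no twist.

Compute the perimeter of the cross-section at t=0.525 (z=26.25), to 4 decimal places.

Perimeter at t=0.525: 28.8463

Cross-section at t=0.525: each vertex is (1-t)·p0[i] + t·p1[i].
  v1: (1-0.525)·(2.59,3.08) + 0.525·(4.97,4.81) = (3.8395,3.9882)
  v2: (1-0.525)·(0.18,2.89) + 0.525·(0.79,7.5) = (0.5003,5.3102)
  v3: (1-0.525)·(-1.75,2.57) + 0.525·(-2.91,3.86) = (-2.3590,3.2472)
  v4: (1-0.525)·(-2.5,0.02) + 0.525·(-4.96,-0.76) = (-3.7915,-0.3895)
  v5: (1-0.525)·(-1.29,-1.7) + 0.525·(-2.24,-4.1) = (-1.7888,-2.9600)
  v6: (1-0.525)·(0.56,-4.08) + 0.525·(0.78,-4.57) = (0.6755,-4.3373)
  v7: (1-0.525)·(1.93,-1.01) + 0.525·(7.97,-4.84) = (5.1010,-3.0208)
Perimeter = Σ |v_{i+1} − v_i|:
  edge 1→2: √(-3.3392² + 1.3220²) = 3.5914 (running 3.5914)
  edge 2→3: √(-2.8593² + -2.0630²) = 3.5258 (running 7.1172)
  edge 3→4: √(-1.4325² + -3.6367²) = 3.9087 (running 11.0259)
  edge 4→5: √(2.0027² + -2.5705²) = 3.2586 (running 14.2845)
  edge 5→6: √(2.4643² + -1.3773²) = 2.8230 (running 17.1075)
  edge 6→7: √(4.4255² + 1.3165²) = 4.6172 (running 21.7247)
  edge 7→1: √(-1.2615² + 7.0090²) = 7.1216 (running 28.8463)
Perimeter = 28.8463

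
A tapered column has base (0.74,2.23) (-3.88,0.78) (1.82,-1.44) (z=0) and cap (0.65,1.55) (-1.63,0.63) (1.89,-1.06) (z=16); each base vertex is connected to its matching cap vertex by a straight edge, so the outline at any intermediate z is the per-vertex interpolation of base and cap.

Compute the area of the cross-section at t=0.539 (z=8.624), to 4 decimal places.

Area at t=0.539: 5.8827

Cross-section at t=0.539: each vertex is (1-t)·p0[i] + t·p1[i].
  v1: (1-0.539)·(0.74,2.23) + 0.539·(0.65,1.55) = (0.6915,1.8635)
  v2: (1-0.539)·(-3.88,0.78) + 0.539·(-1.63,0.63) = (-2.6672,0.6992)
  v3: (1-0.539)·(1.82,-1.44) + 0.539·(1.89,-1.06) = (1.8577,-1.2352)
Shoelace sum Σ(x_i·y_{i+1} − x_{i+1}·y_i):
  i=1: 0.6915·0.6992 − -2.6672·1.8635 = +5.4538 (running +5.4538)
  i=2: -2.6672·-1.2352 − 1.8577·0.6992 = +1.9957 (running +7.4495)
  i=3: 1.8577·1.8635 − 0.6915·-1.2352 = +4.3160 (running +11.7655)
Area = |Σ|/2 = |11.7655|/2 = 5.8827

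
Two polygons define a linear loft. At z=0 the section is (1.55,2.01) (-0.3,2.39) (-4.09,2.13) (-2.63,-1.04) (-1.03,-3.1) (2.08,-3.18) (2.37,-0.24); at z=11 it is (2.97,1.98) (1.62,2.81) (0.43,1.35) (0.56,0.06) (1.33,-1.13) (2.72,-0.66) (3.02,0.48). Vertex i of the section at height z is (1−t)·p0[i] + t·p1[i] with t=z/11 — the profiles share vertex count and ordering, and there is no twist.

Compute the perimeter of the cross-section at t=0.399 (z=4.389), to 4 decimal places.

Cross-section at t=0.399: each vertex is (1-t)·p0[i] + t·p1[i].
  v1: (1-0.399)·(1.55,2.01) + 0.399·(2.97,1.98) = (2.1166,1.9980)
  v2: (1-0.399)·(-0.3,2.39) + 0.399·(1.62,2.81) = (0.4661,2.5576)
  v3: (1-0.399)·(-4.09,2.13) + 0.399·(0.43,1.35) = (-2.2865,1.8188)
  v4: (1-0.399)·(-2.63,-1.04) + 0.399·(0.56,0.06) = (-1.3572,-0.6011)
  v5: (1-0.399)·(-1.03,-3.1) + 0.399·(1.33,-1.13) = (-0.0884,-2.3140)
  v6: (1-0.399)·(2.08,-3.18) + 0.399·(2.72,-0.66) = (2.3354,-2.1745)
  v7: (1-0.399)·(2.37,-0.24) + 0.399·(3.02,0.48) = (2.6294,0.0473)
Perimeter = Σ |v_{i+1} − v_i|:
  edge 1→2: √(-1.6505² + 0.5596²) = 1.7428 (running 1.7428)
  edge 2→3: √(-2.7526² + -0.7388²) = 2.8500 (running 4.5928)
  edge 3→4: √(0.9293² + -2.4199²) = 2.5922 (running 7.1850)
  edge 4→5: √(1.2688² + -1.7129²) = 2.1316 (running 9.3166)
  edge 5→6: √(2.4237² + 0.1394²) = 2.4277 (running 11.7443)
  edge 6→7: √(0.2940² + 2.2218²) = 2.2412 (running 13.9855)
  edge 7→1: √(-0.5128² + 1.9507²) = 2.0170 (running 16.0025)
Perimeter = 16.0025

Perimeter at t=0.399: 16.0025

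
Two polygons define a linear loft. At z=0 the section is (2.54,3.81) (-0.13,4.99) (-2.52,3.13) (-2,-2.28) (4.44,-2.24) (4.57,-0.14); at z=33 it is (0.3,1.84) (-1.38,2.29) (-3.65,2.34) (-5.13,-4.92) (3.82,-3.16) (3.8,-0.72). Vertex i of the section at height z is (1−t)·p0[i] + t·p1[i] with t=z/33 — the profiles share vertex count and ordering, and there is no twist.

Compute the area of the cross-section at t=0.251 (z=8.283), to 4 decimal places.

Area at t=0.251: 40.6817

Cross-section at t=0.251: each vertex is (1-t)·p0[i] + t·p1[i].
  v1: (1-0.251)·(2.54,3.81) + 0.251·(0.3,1.84) = (1.9778,3.3155)
  v2: (1-0.251)·(-0.13,4.99) + 0.251·(-1.38,2.29) = (-0.4437,4.3123)
  v3: (1-0.251)·(-2.52,3.13) + 0.251·(-3.65,2.34) = (-2.8036,2.9317)
  v4: (1-0.251)·(-2,-2.28) + 0.251·(-5.13,-4.92) = (-2.7856,-2.9426)
  v5: (1-0.251)·(4.44,-2.24) + 0.251·(3.82,-3.16) = (4.2844,-2.4709)
  v6: (1-0.251)·(4.57,-0.14) + 0.251·(3.8,-0.72) = (4.3767,-0.2856)
Shoelace sum Σ(x_i·y_{i+1} − x_{i+1}·y_i):
  i=1: 1.9778·4.3123 − -0.4437·3.3155 = +10.0000 (running +10.0000)
  i=2: -0.4437·2.9317 − -2.8036·4.3123 = +10.7891 (running +20.7891)
  i=3: -2.8036·-2.9426 − -2.7856·2.9317 = +16.4167 (running +37.2058)
  i=4: -2.7856·-2.4709 − 4.2844·-2.9426 = +19.4905 (running +56.6963)
  i=5: 4.2844·-0.2856 − 4.3767·-2.4709 = +9.5910 (running +66.2873)
  i=6: 4.3767·3.3155 − 1.9778·-0.2856 = +15.0760 (running +81.3633)
Area = |Σ|/2 = |81.3633|/2 = 40.6817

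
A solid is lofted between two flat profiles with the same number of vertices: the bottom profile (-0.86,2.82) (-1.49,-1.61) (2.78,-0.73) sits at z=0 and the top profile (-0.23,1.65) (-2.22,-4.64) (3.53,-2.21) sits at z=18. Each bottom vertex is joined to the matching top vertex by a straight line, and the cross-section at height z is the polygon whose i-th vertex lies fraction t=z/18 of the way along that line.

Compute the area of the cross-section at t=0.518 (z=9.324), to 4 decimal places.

Cross-section at t=0.518: each vertex is (1-t)·p0[i] + t·p1[i].
  v1: (1-0.518)·(-0.86,2.82) + 0.518·(-0.23,1.65) = (-0.5337,2.2139)
  v2: (1-0.518)·(-1.49,-1.61) + 0.518·(-2.22,-4.64) = (-1.8681,-3.1795)
  v3: (1-0.518)·(2.78,-0.73) + 0.518·(3.53,-2.21) = (3.1685,-1.4966)
Shoelace sum Σ(x_i·y_{i+1} − x_{i+1}·y_i):
  i=1: -0.5337·-3.1795 − -1.8681·2.2139 = +5.8327 (running +5.8327)
  i=2: -1.8681·-1.4966 − 3.1685·-3.1795 = +12.8703 (running +18.7030)
  i=3: 3.1685·2.2139 − -0.5337·-1.4966 = +6.2162 (running +24.9192)
Area = |Σ|/2 = |24.9192|/2 = 12.4596

Area at t=0.518: 12.4596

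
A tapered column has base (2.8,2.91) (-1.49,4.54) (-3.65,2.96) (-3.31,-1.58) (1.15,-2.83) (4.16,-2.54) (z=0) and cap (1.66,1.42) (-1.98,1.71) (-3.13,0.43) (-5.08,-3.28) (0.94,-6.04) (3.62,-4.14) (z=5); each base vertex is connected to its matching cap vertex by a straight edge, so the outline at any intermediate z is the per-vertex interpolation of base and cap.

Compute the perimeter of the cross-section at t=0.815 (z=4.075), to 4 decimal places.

Perimeter at t=0.815: 25.1025

Cross-section at t=0.815: each vertex is (1-t)·p0[i] + t·p1[i].
  v1: (1-0.815)·(2.8,2.91) + 0.815·(1.66,1.42) = (1.8709,1.6957)
  v2: (1-0.815)·(-1.49,4.54) + 0.815·(-1.98,1.71) = (-1.8893,2.2336)
  v3: (1-0.815)·(-3.65,2.96) + 0.815·(-3.13,0.43) = (-3.2262,0.8981)
  v4: (1-0.815)·(-3.31,-1.58) + 0.815·(-5.08,-3.28) = (-4.7526,-2.9655)
  v5: (1-0.815)·(1.15,-2.83) + 0.815·(0.94,-6.04) = (0.9788,-5.4462)
  v6: (1-0.815)·(4.16,-2.54) + 0.815·(3.62,-4.14) = (3.7199,-3.8440)
Perimeter = Σ |v_{i+1} − v_i|:
  edge 1→2: √(-3.7602² + 0.5379²) = 3.7985 (running 3.7985)
  edge 2→3: √(-1.3369² + -1.3355²) = 1.8896 (running 5.6882)
  edge 3→4: √(-1.5264² + -3.8636²) = 4.1541 (running 9.8423)
  edge 4→5: √(5.7314² + -2.4807²) = 6.2452 (running 16.0875)
  edge 5→6: √(2.7410² + 1.6022²) = 3.1749 (running 19.2624)
  edge 6→1: √(-1.8490² + 5.5396²) = 5.8401 (running 25.1025)
Perimeter = 25.1025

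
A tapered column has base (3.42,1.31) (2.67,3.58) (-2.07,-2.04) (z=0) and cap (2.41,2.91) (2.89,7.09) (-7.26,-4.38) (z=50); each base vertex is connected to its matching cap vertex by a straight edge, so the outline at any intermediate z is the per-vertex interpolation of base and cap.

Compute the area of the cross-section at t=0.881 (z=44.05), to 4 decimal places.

Cross-section at t=0.881: each vertex is (1-t)·p0[i] + t·p1[i].
  v1: (1-0.881)·(3.42,1.31) + 0.881·(2.41,2.91) = (2.5302,2.7196)
  v2: (1-0.881)·(2.67,3.58) + 0.881·(2.89,7.09) = (2.8638,6.6723)
  v3: (1-0.881)·(-2.07,-2.04) + 0.881·(-7.26,-4.38) = (-6.6424,-4.1015)
Shoelace sum Σ(x_i·y_{i+1} − x_{i+1}·y_i):
  i=1: 2.5302·6.6723 − 2.8638·2.7196 = +9.0938 (running +9.0938)
  i=2: 2.8638·-4.1015 − -6.6424·6.6723 = +32.5740 (running +41.6678)
  i=3: -6.6424·2.7196 − 2.5302·-4.1015 = -7.6870 (running +33.9808)
Area = |Σ|/2 = |33.9808|/2 = 16.9904

Area at t=0.881: 16.9904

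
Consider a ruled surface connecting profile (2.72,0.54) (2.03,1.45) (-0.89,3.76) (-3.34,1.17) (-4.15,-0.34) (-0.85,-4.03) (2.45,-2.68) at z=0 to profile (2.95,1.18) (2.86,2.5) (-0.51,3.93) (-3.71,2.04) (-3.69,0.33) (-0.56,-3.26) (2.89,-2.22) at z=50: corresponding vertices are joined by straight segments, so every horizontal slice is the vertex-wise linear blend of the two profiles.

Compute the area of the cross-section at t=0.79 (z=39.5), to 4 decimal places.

Cross-section at t=0.79: each vertex is (1-t)·p0[i] + t·p1[i].
  v1: (1-0.79)·(2.72,0.54) + 0.79·(2.95,1.18) = (2.9017,1.0456)
  v2: (1-0.79)·(2.03,1.45) + 0.79·(2.86,2.5) = (2.6857,2.2795)
  v3: (1-0.79)·(-0.89,3.76) + 0.79·(-0.51,3.93) = (-0.5898,3.8943)
  v4: (1-0.79)·(-3.34,1.17) + 0.79·(-3.71,2.04) = (-3.6323,1.8573)
  v5: (1-0.79)·(-4.15,-0.34) + 0.79·(-3.69,0.33) = (-3.7866,0.1893)
  v6: (1-0.79)·(-0.85,-4.03) + 0.79·(-0.56,-3.26) = (-0.6209,-3.4217)
  v7: (1-0.79)·(2.45,-2.68) + 0.79·(2.89,-2.22) = (2.7976,-2.3166)
Shoelace sum Σ(x_i·y_{i+1} − x_{i+1}·y_i):
  i=1: 2.9017·2.2795 − 2.6857·1.0456 = +3.8063 (running +3.8063)
  i=2: 2.6857·3.8943 − -0.5898·2.2795 = +11.8034 (running +15.6096)
  i=3: -0.5898·1.8573 − -3.6323·3.8943 = +13.0498 (running +28.6595)
  i=4: -3.6323·0.1893 − -3.7866·1.8573 = +6.3453 (running +35.0047)
  i=5: -3.7866·-3.4217 − -0.6209·0.1893 = +13.0741 (running +48.0789)
  i=6: -0.6209·-2.3166 − 2.7976·-3.4217 = +11.0109 (running +59.0898)
  i=7: 2.7976·1.0456 − 2.9017·-2.3166 = +9.6472 (running +68.7370)
Area = |Σ|/2 = |68.7370|/2 = 34.3685

Area at t=0.79: 34.3685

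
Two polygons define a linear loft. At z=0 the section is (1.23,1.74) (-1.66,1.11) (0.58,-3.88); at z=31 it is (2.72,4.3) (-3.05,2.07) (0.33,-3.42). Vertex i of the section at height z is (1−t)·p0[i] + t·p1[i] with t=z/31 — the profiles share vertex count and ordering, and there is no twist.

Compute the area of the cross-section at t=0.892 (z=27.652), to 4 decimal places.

Cross-section at t=0.892: each vertex is (1-t)·p0[i] + t·p1[i].
  v1: (1-0.892)·(1.23,1.74) + 0.892·(2.72,4.3) = (2.5591,4.0235)
  v2: (1-0.892)·(-1.66,1.11) + 0.892·(-3.05,2.07) = (-2.8999,1.9663)
  v3: (1-0.892)·(0.58,-3.88) + 0.892·(0.33,-3.42) = (0.3570,-3.4697)
Shoelace sum Σ(x_i·y_{i+1} − x_{i+1}·y_i):
  i=1: 2.5591·1.9663 − -2.8999·4.0235 = +16.6997 (running +16.6997)
  i=2: -2.8999·-3.4697 − 0.3570·1.9663 = +9.3597 (running +26.0594)
  i=3: 0.3570·4.0235 − 2.5591·-3.4697 = +10.3156 (running +36.3750)
Area = |Σ|/2 = |36.3750|/2 = 18.1875

Area at t=0.892: 18.1875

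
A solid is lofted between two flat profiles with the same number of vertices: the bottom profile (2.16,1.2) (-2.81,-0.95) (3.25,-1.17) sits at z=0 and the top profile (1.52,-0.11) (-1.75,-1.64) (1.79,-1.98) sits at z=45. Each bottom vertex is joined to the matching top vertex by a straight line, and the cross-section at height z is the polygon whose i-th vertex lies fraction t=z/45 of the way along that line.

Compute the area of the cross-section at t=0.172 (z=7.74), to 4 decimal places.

Cross-section at t=0.172: each vertex is (1-t)·p0[i] + t·p1[i].
  v1: (1-0.172)·(2.16,1.2) + 0.172·(1.52,-0.11) = (2.0499,0.9747)
  v2: (1-0.172)·(-2.81,-0.95) + 0.172·(-1.75,-1.64) = (-2.6277,-1.0687)
  v3: (1-0.172)·(3.25,-1.17) + 0.172·(1.79,-1.98) = (2.9989,-1.3093)
Shoelace sum Σ(x_i·y_{i+1} − x_{i+1}·y_i):
  i=1: 2.0499·-1.0687 − -2.6277·0.9747 = +0.3704 (running +0.3704)
  i=2: -2.6277·-1.3093 − 2.9989·-1.0687 = +6.6453 (running +7.0158)
  i=3: 2.9989·0.9747 − 2.0499·-1.3093 = +5.6069 (running +12.6227)
Area = |Σ|/2 = |12.6227|/2 = 6.3114

Area at t=0.172: 6.3114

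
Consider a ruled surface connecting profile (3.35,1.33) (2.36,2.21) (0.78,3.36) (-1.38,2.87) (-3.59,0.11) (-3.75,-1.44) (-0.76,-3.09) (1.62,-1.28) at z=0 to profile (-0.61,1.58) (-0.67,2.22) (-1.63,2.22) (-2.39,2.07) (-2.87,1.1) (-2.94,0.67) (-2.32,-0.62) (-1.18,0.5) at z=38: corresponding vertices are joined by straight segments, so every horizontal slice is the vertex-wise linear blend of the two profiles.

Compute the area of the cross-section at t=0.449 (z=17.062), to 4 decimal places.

Cross-section at t=0.449: each vertex is (1-t)·p0[i] + t·p1[i].
  v1: (1-0.449)·(3.35,1.33) + 0.449·(-0.61,1.58) = (1.5720,1.4423)
  v2: (1-0.449)·(2.36,2.21) + 0.449·(-0.67,2.22) = (0.9995,2.2145)
  v3: (1-0.449)·(0.78,3.36) + 0.449·(-1.63,2.22) = (-0.3021,2.8481)
  v4: (1-0.449)·(-1.38,2.87) + 0.449·(-2.39,2.07) = (-1.8335,2.5108)
  v5: (1-0.449)·(-3.59,0.11) + 0.449·(-2.87,1.1) = (-3.2667,0.5545)
  v6: (1-0.449)·(-3.75,-1.44) + 0.449·(-2.94,0.67) = (-3.3863,-0.4926)
  v7: (1-0.449)·(-0.76,-3.09) + 0.449·(-2.32,-0.62) = (-1.4604,-1.9810)
  v8: (1-0.449)·(1.62,-1.28) + 0.449·(-1.18,0.5) = (0.3628,-0.4808)
Shoelace sum Σ(x_i·y_{i+1} − x_{i+1}·y_i):
  i=1: 1.5720·2.2145 − 0.9995·1.4423 = +2.0395 (running +2.0395)
  i=2: 0.9995·2.8481 − -0.3021·2.2145 = +3.5158 (running +5.5553)
  i=3: -0.3021·2.5108 − -1.8335·2.8481 = +4.4635 (running +10.0188)
  i=4: -1.8335·0.5545 − -3.2667·2.5108 = +7.1854 (running +17.2042)
  i=5: -3.2667·-0.4926 − -3.3863·0.5545 = +3.4870 (running +20.6912)
  i=6: -3.3863·-1.9810 − -1.4604·-0.4926 = +5.9888 (running +26.6799)
  i=7: -1.4604·-0.4808 − 0.3628·-1.9810 = +1.4208 (running +28.1008)
  i=8: 0.3628·1.4423 − 1.5720·-0.4808 = +1.2790 (running +29.3798)
Area = |Σ|/2 = |29.3798|/2 = 14.6899

Area at t=0.449: 14.6899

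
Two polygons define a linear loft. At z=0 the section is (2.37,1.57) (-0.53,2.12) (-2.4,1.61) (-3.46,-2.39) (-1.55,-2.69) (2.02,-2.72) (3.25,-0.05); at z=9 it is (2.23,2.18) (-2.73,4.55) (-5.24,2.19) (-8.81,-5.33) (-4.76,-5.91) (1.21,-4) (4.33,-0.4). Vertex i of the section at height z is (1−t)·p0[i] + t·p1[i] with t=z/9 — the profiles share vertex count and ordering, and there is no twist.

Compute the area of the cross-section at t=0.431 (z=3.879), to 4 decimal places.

Cross-section at t=0.431: each vertex is (1-t)·p0[i] + t·p1[i].
  v1: (1-0.431)·(2.37,1.57) + 0.431·(2.23,2.18) = (2.3097,1.8329)
  v2: (1-0.431)·(-0.53,2.12) + 0.431·(-2.73,4.55) = (-1.4782,3.1673)
  v3: (1-0.431)·(-2.4,1.61) + 0.431·(-5.24,2.19) = (-3.6240,1.8600)
  v4: (1-0.431)·(-3.46,-2.39) + 0.431·(-8.81,-5.33) = (-5.7658,-3.6571)
  v5: (1-0.431)·(-1.55,-2.69) + 0.431·(-4.76,-5.91) = (-2.9335,-4.0778)
  v6: (1-0.431)·(2.02,-2.72) + 0.431·(1.21,-4) = (1.6709,-3.2717)
  v7: (1-0.431)·(3.25,-0.05) + 0.431·(4.33,-0.4) = (3.7155,-0.2009)
Shoelace sum Σ(x_i·y_{i+1} − x_{i+1}·y_i):
  i=1: 2.3097·3.1673 − -1.4782·1.8329 = +10.0249 (running +10.0249)
  i=2: -1.4782·1.8600 − -3.6240·3.1673 = +8.7291 (running +18.7540)
  i=3: -3.6240·-3.6571 − -5.7658·1.8600 = +23.9780 (running +42.7320)
  i=4: -5.7658·-4.0778 − -2.9335·-3.6571 = +12.7838 (running +55.5158)
  i=5: -2.9335·-3.2717 − 1.6709·-4.0778 = +16.4111 (running +71.9269)
  i=6: 1.6709·-0.2009 − 3.7155·-3.2717 = +11.8203 (running +83.7472)
  i=7: 3.7155·1.8329 − 2.3097·-0.2009 = +7.2740 (running +91.0212)
Area = |Σ|/2 = |91.0212|/2 = 45.5106

Area at t=0.431: 45.5106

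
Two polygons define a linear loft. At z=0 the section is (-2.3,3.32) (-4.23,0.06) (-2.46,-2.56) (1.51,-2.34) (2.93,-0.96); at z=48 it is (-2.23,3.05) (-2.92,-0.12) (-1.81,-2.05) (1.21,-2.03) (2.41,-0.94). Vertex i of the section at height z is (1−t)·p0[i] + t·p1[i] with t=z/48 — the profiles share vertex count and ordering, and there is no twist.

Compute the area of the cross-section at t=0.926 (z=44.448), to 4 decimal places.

Cross-section at t=0.926: each vertex is (1-t)·p0[i] + t·p1[i].
  v1: (1-0.926)·(-2.3,3.32) + 0.926·(-2.23,3.05) = (-2.2352,3.0700)
  v2: (1-0.926)·(-4.23,0.06) + 0.926·(-2.92,-0.12) = (-3.0169,-0.1067)
  v3: (1-0.926)·(-2.46,-2.56) + 0.926·(-1.81,-2.05) = (-1.8581,-2.0877)
  v4: (1-0.926)·(1.51,-2.34) + 0.926·(1.21,-2.03) = (1.2322,-2.0529)
  v5: (1-0.926)·(2.93,-0.96) + 0.926·(2.41,-0.94) = (2.4485,-0.9415)
Shoelace sum Σ(x_i·y_{i+1} − x_{i+1}·y_i):
  i=1: -2.2352·-0.1067 − -3.0169·3.0700 = +9.5004 (running +9.5004)
  i=2: -3.0169·-2.0877 − -1.8581·-0.1067 = +6.1004 (running +15.6008)
  i=3: -1.8581·-2.0529 − 1.2322·-2.0877 = +6.3871 (running +21.9878)
  i=4: 1.2322·-0.9415 − 2.4485·-2.0529 = +3.8665 (running +25.8543)
  i=5: 2.4485·3.0700 − -2.2352·-0.9415 = +5.4124 (running +31.2667)
Area = |Σ|/2 = |31.2667|/2 = 15.6334

Area at t=0.926: 15.6334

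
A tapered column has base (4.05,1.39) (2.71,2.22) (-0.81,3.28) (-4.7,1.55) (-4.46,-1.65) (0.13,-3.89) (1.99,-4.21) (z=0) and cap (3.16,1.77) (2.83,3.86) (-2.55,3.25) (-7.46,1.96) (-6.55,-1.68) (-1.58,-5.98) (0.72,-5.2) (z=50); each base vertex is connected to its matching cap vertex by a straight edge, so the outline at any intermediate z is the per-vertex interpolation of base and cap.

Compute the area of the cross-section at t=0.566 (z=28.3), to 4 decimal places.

Cross-section at t=0.566: each vertex is (1-t)·p0[i] + t·p1[i].
  v1: (1-0.566)·(4.05,1.39) + 0.566·(3.16,1.77) = (3.5463,1.6051)
  v2: (1-0.566)·(2.71,2.22) + 0.566·(2.83,3.86) = (2.7779,3.1482)
  v3: (1-0.566)·(-0.81,3.28) + 0.566·(-2.55,3.25) = (-1.7948,3.2630)
  v4: (1-0.566)·(-4.7,1.55) + 0.566·(-7.46,1.96) = (-6.2622,1.7821)
  v5: (1-0.566)·(-4.46,-1.65) + 0.566·(-6.55,-1.68) = (-5.6429,-1.6670)
  v6: (1-0.566)·(0.13,-3.89) + 0.566·(-1.58,-5.98) = (-0.8379,-5.0729)
  v7: (1-0.566)·(1.99,-4.21) + 0.566·(0.72,-5.2) = (1.2712,-4.7703)
Shoelace sum Σ(x_i·y_{i+1} − x_{i+1}·y_i):
  i=1: 3.5463·3.1482 − 2.7779·1.6051 = +6.7057 (running +6.7057)
  i=2: 2.7779·3.2630 − -1.7948·3.1482 = +14.7150 (running +21.4207)
  i=3: -1.7948·1.7821 − -6.2622·3.2630 = +17.2350 (running +38.6557)
  i=4: -6.2622·-1.6670 − -5.6429·1.7821 = +20.4950 (running +59.1507)
  i=5: -5.6429·-5.0729 − -0.8379·-1.6670 = +27.2296 (running +86.3803)
  i=6: -0.8379·-4.7703 − 1.2712·-5.0729 = +10.4455 (running +96.8258)
  i=7: 1.2712·1.6051 − 3.5463·-4.7703 = +18.9572 (running +115.7830)
Area = |Σ|/2 = |115.7830|/2 = 57.8915

Area at t=0.566: 57.8915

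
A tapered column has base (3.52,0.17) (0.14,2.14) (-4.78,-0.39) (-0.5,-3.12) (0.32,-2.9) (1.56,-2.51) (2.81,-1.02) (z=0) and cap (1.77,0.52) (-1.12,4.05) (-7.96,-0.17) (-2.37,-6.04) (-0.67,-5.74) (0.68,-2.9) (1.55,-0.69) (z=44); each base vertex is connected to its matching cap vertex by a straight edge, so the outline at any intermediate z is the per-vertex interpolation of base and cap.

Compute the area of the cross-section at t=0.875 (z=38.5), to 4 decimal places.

Cross-section at t=0.875: each vertex is (1-t)·p0[i] + t·p1[i].
  v1: (1-0.875)·(3.52,0.17) + 0.875·(1.77,0.52) = (1.9888,0.4763)
  v2: (1-0.875)·(0.14,2.14) + 0.875·(-1.12,4.05) = (-0.9625,3.8112)
  v3: (1-0.875)·(-4.78,-0.39) + 0.875·(-7.96,-0.17) = (-7.5625,-0.1975)
  v4: (1-0.875)·(-0.5,-3.12) + 0.875·(-2.37,-6.04) = (-2.1362,-5.6750)
  v5: (1-0.875)·(0.32,-2.9) + 0.875·(-0.67,-5.74) = (-0.5463,-5.3850)
  v6: (1-0.875)·(1.56,-2.51) + 0.875·(0.68,-2.9) = (0.7900,-2.8513)
  v7: (1-0.875)·(2.81,-1.02) + 0.875·(1.55,-0.69) = (1.7075,-0.7312)
Shoelace sum Σ(x_i·y_{i+1} − x_{i+1}·y_i):
  i=1: 1.9888·3.8112 − -0.9625·0.4763 = +8.0380 (running +8.0380)
  i=2: -0.9625·-0.1975 − -7.5625·3.8112 = +29.0127 (running +37.0507)
  i=3: -7.5625·-5.6750 − -2.1362·-0.1975 = +42.4953 (running +79.5460)
  i=4: -2.1362·-5.3850 − -0.5463·-5.6750 = +8.4037 (running +87.9497)
  i=5: -0.5463·-2.8513 − 0.7900·-5.3850 = +5.8116 (running +93.7613)
  i=6: 0.7900·-0.7312 − 1.7075·-2.8513 = +4.2908 (running +98.0522)
  i=7: 1.7075·0.4763 − 1.9888·-0.7312 = +2.2675 (running +100.3196)
Area = |Σ|/2 = |100.3196|/2 = 50.1598

Area at t=0.875: 50.1598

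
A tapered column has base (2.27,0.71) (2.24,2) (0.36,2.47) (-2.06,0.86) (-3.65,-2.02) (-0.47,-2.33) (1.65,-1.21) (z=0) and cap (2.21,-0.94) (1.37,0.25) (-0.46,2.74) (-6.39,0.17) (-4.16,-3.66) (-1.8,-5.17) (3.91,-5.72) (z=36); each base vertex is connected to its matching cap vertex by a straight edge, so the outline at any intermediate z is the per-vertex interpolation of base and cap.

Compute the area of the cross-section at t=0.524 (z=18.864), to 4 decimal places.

Area at t=0.524: 33.6353

Cross-section at t=0.524: each vertex is (1-t)·p0[i] + t·p1[i].
  v1: (1-0.524)·(2.27,0.71) + 0.524·(2.21,-0.94) = (2.2386,-0.1546)
  v2: (1-0.524)·(2.24,2) + 0.524·(1.37,0.25) = (1.7841,1.0830)
  v3: (1-0.524)·(0.36,2.47) + 0.524·(-0.46,2.74) = (-0.0697,2.6115)
  v4: (1-0.524)·(-2.06,0.86) + 0.524·(-6.39,0.17) = (-4.3289,0.4984)
  v5: (1-0.524)·(-3.65,-2.02) + 0.524·(-4.16,-3.66) = (-3.9172,-2.8794)
  v6: (1-0.524)·(-0.47,-2.33) + 0.524·(-1.8,-5.17) = (-1.1669,-3.8182)
  v7: (1-0.524)·(1.65,-1.21) + 0.524·(3.91,-5.72) = (2.8342,-3.5732)
Shoelace sum Σ(x_i·y_{i+1} − x_{i+1}·y_i):
  i=1: 2.2386·1.0830 − 1.7841·-0.1546 = +2.7002 (running +2.7002)
  i=2: 1.7841·2.6115 − -0.0697·1.0830 = +4.7347 (running +7.4348)
  i=3: -0.0697·0.4984 − -4.3289·2.6115 = +11.2702 (running +18.7050)
  i=4: -4.3289·-2.8794 − -3.9172·0.4984 = +14.4170 (running +33.1220)
  i=5: -3.9172·-3.8182 − -1.1669·-2.8794 = +11.5967 (running +44.7187)
  i=6: -1.1669·-3.5732 − 2.8342·-3.8182 = +14.9913 (running +59.7100)
  i=7: 2.8342·-0.1546 − 2.2386·-3.5732 = +7.5607 (running +67.2707)
Area = |Σ|/2 = |67.2707|/2 = 33.6353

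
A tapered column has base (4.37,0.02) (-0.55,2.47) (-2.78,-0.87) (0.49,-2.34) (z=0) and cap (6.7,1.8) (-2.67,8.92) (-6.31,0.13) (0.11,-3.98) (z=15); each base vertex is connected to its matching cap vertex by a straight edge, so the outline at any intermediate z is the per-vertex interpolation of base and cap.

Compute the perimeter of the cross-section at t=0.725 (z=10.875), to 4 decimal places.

Perimeter at t=0.725: 32.0963

Cross-section at t=0.725: each vertex is (1-t)·p0[i] + t·p1[i].
  v1: (1-0.725)·(4.37,0.02) + 0.725·(6.7,1.8) = (6.0593,1.3105)
  v2: (1-0.725)·(-0.55,2.47) + 0.725·(-2.67,8.92) = (-2.0870,7.1463)
  v3: (1-0.725)·(-2.78,-0.87) + 0.725·(-6.31,0.13) = (-5.3392,-0.1450)
  v4: (1-0.725)·(0.49,-2.34) + 0.725·(0.11,-3.98) = (0.2145,-3.5290)
Perimeter = Σ |v_{i+1} − v_i|:
  edge 1→2: √(-8.1463² + 5.8357²) = 10.0208 (running 10.0208)
  edge 2→3: √(-3.2523² + -7.2912²) = 7.9837 (running 18.0045)
  edge 3→4: √(5.5537² + -3.3840²) = 6.5035 (running 24.5081)
  edge 4→1: √(5.8448² + 4.8395²) = 7.5883 (running 32.0963)
Perimeter = 32.0963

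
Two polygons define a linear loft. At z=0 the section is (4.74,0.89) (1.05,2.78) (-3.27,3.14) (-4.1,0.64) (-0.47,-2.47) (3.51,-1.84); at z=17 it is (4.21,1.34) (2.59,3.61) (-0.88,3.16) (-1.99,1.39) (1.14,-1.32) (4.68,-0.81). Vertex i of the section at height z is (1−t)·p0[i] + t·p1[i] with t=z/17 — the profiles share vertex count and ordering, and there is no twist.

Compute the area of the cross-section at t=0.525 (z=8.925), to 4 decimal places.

Cross-section at t=0.525: each vertex is (1-t)·p0[i] + t·p1[i].
  v1: (1-0.525)·(4.74,0.89) + 0.525·(4.21,1.34) = (4.4618,1.1263)
  v2: (1-0.525)·(1.05,2.78) + 0.525·(2.59,3.61) = (1.8585,3.2157)
  v3: (1-0.525)·(-3.27,3.14) + 0.525·(-0.88,3.16) = (-2.0152,3.1505)
  v4: (1-0.525)·(-4.1,0.64) + 0.525·(-1.99,1.39) = (-2.9922,1.0337)
  v5: (1-0.525)·(-0.47,-2.47) + 0.525·(1.14,-1.32) = (0.3752,-1.8663)
  v6: (1-0.525)·(3.51,-1.84) + 0.525·(4.68,-0.81) = (4.1242,-1.2993)
Shoelace sum Σ(x_i·y_{i+1} − x_{i+1}·y_i):
  i=1: 4.4618·3.2157 − 1.8585·1.1263 = +12.2547 (running +12.2547)
  i=2: 1.8585·3.1505 − -2.0152·3.2157 = +12.3357 (running +24.5905)
  i=3: -2.0152·1.0337 − -2.9922·3.1505 = +7.3438 (running +31.9343)
  i=4: -2.9922·-1.8663 − 0.3752·1.0337 = +5.1964 (running +37.1307)
  i=5: 0.3752·-1.2993 − 4.1242·-1.8663 = +7.2093 (running +44.3400)
  i=6: 4.1242·1.1263 − 4.4618·-1.2993 = +10.4419 (running +54.7819)
Area = |Σ|/2 = |54.7819|/2 = 27.3909

Area at t=0.525: 27.3909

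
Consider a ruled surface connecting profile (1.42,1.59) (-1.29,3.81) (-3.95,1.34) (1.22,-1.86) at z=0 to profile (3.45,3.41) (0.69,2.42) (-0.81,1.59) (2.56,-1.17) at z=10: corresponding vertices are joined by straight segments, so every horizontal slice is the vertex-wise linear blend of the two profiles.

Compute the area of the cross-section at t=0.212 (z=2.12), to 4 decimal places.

Cross-section at t=0.212: each vertex is (1-t)·p0[i] + t·p1[i].
  v1: (1-0.212)·(1.42,1.59) + 0.212·(3.45,3.41) = (1.8504,1.9758)
  v2: (1-0.212)·(-1.29,3.81) + 0.212·(0.69,2.42) = (-0.8702,3.5153)
  v3: (1-0.212)·(-3.95,1.34) + 0.212·(-0.81,1.59) = (-3.2843,1.3930)
  v4: (1-0.212)·(1.22,-1.86) + 0.212·(2.56,-1.17) = (1.5041,-1.7137)
Shoelace sum Σ(x_i·y_{i+1} − x_{i+1}·y_i):
  i=1: 1.8504·3.5153 − -0.8702·1.9758 = +8.2241 (running +8.2241)
  i=2: -0.8702·1.3930 − -3.2843·3.5153 = +10.3332 (running +18.5573)
  i=3: -3.2843·-1.7137 − 1.5041·1.3930 = +3.5332 (running +22.0905)
  i=4: 1.5041·1.9758 − 1.8504·-1.7137 = +6.1428 (running +28.2333)
Area = |Σ|/2 = |28.2333|/2 = 14.1166

Area at t=0.212: 14.1166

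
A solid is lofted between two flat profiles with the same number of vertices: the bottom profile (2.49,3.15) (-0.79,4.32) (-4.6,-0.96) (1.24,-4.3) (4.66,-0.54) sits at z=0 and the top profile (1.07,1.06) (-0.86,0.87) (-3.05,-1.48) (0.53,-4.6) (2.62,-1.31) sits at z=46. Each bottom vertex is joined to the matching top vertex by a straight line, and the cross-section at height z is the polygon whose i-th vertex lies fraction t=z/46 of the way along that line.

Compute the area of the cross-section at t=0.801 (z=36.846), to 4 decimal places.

Area at t=0.801: 22.4558

Cross-section at t=0.801: each vertex is (1-t)·p0[i] + t·p1[i].
  v1: (1-0.801)·(2.49,3.15) + 0.801·(1.07,1.06) = (1.3526,1.4759)
  v2: (1-0.801)·(-0.79,4.32) + 0.801·(-0.86,0.87) = (-0.8461,1.5565)
  v3: (1-0.801)·(-4.6,-0.96) + 0.801·(-3.05,-1.48) = (-3.3584,-1.3765)
  v4: (1-0.801)·(1.24,-4.3) + 0.801·(0.53,-4.6) = (0.6713,-4.5403)
  v5: (1-0.801)·(4.66,-0.54) + 0.801·(2.62,-1.31) = (3.0260,-1.1568)
Shoelace sum Σ(x_i·y_{i+1} − x_{i+1}·y_i):
  i=1: 1.3526·1.5565 − -0.8461·1.4759 = +3.3541 (running +3.3541)
  i=2: -0.8461·-1.3765 − -3.3584·1.5565 = +6.3922 (running +9.7463)
  i=3: -3.3584·-4.5403 − 0.6713·-1.3765 = +16.1724 (running +25.9187)
  i=4: 0.6713·-1.1568 − 3.0260·-4.5403 = +12.9622 (running +38.8810)
  i=5: 3.0260·1.4759 − 1.3526·-1.1568 = +6.0307 (running +44.9116)
Area = |Σ|/2 = |44.9116|/2 = 22.4558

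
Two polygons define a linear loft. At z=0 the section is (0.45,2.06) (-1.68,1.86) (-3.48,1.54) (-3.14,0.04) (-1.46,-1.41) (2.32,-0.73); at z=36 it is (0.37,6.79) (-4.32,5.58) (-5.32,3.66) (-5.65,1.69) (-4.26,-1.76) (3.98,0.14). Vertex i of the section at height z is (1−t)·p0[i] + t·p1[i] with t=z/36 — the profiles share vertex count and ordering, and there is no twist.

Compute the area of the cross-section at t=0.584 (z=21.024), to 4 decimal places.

Area at t=0.584: 33.6472

Cross-section at t=0.584: each vertex is (1-t)·p0[i] + t·p1[i].
  v1: (1-0.584)·(0.45,2.06) + 0.584·(0.37,6.79) = (0.4033,4.8223)
  v2: (1-0.584)·(-1.68,1.86) + 0.584·(-4.32,5.58) = (-3.2218,4.0325)
  v3: (1-0.584)·(-3.48,1.54) + 0.584·(-5.32,3.66) = (-4.5546,2.7781)
  v4: (1-0.584)·(-3.14,0.04) + 0.584·(-5.65,1.69) = (-4.6058,1.0036)
  v5: (1-0.584)·(-1.46,-1.41) + 0.584·(-4.26,-1.76) = (-3.0952,-1.6144)
  v6: (1-0.584)·(2.32,-0.73) + 0.584·(3.98,0.14) = (3.2894,-0.2219)
Shoelace sum Σ(x_i·y_{i+1} − x_{i+1}·y_i):
  i=1: 0.4033·4.0325 − -3.2218·4.8223 = +17.1626 (running +17.1626)
  i=2: -3.2218·2.7781 − -4.5546·4.0325 = +9.4159 (running +26.5784)
  i=3: -4.5546·1.0036 − -4.6058·2.7781 = +8.2244 (running +34.8029)
  i=4: -4.6058·-1.6144 − -3.0952·1.0036 = +10.5420 (running +45.3449)
  i=5: -3.0952·-0.2219 − 3.2894·-1.6144 = +5.9974 (running +51.3422)
  i=6: 3.2894·4.8223 − 0.4033·-0.2219 = +15.9522 (running +67.2945)
Area = |Σ|/2 = |67.2945|/2 = 33.6472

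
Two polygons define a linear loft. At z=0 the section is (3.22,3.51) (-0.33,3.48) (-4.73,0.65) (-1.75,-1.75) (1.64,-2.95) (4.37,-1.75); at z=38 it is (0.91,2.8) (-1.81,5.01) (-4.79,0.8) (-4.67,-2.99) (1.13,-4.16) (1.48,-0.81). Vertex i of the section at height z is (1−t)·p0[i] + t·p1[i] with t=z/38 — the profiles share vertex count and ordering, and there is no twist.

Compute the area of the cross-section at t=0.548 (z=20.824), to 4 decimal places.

Cross-section at t=0.548: each vertex is (1-t)·p0[i] + t·p1[i].
  v1: (1-0.548)·(3.22,3.51) + 0.548·(0.91,2.8) = (1.9541,3.1209)
  v2: (1-0.548)·(-0.33,3.48) + 0.548·(-1.81,5.01) = (-1.1410,4.3184)
  v3: (1-0.548)·(-4.73,0.65) + 0.548·(-4.79,0.8) = (-4.7629,0.7322)
  v4: (1-0.548)·(-1.75,-1.75) + 0.548·(-4.67,-2.99) = (-3.3502,-2.4295)
  v5: (1-0.548)·(1.64,-2.95) + 0.548·(1.13,-4.16) = (1.3605,-3.6131)
  v6: (1-0.548)·(4.37,-1.75) + 0.548·(1.48,-0.81) = (2.7863,-1.2349)
Shoelace sum Σ(x_i·y_{i+1} − x_{i+1}·y_i):
  i=1: 1.9541·4.3184 − -1.1410·3.1209 = +11.9998 (running +11.9998)
  i=2: -1.1410·0.7322 − -4.7629·4.3184 = +19.7327 (running +31.7326)
  i=3: -4.7629·-2.4295 − -3.3502·0.7322 = +14.0245 (running +45.7571)
  i=4: -3.3502·-3.6131 − 1.3605·-2.4295 = +15.4098 (running +61.1669)
  i=5: 1.3605·-1.2349 − 2.7863·-3.6131 = +8.3870 (running +69.5539)
  i=6: 2.7863·3.1209 − 1.9541·-1.2349 = +11.1089 (running +80.6627)
Area = |Σ|/2 = |80.6627|/2 = 40.3314

Area at t=0.548: 40.3314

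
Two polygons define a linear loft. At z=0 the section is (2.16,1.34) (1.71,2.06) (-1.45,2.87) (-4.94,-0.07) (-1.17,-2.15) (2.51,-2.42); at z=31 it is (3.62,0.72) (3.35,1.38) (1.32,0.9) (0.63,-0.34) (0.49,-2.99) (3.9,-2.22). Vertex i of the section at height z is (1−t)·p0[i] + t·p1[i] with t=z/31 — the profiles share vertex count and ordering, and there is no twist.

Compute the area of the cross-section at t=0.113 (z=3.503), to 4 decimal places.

Cross-section at t=0.113: each vertex is (1-t)·p0[i] + t·p1[i].
  v1: (1-0.113)·(2.16,1.34) + 0.113·(3.62,0.72) = (2.3250,1.2699)
  v2: (1-0.113)·(1.71,2.06) + 0.113·(3.35,1.38) = (1.8953,1.9832)
  v3: (1-0.113)·(-1.45,2.87) + 0.113·(1.32,0.9) = (-1.1370,2.6474)
  v4: (1-0.113)·(-4.94,-0.07) + 0.113·(0.63,-0.34) = (-4.3106,-0.1005)
  v5: (1-0.113)·(-1.17,-2.15) + 0.113·(0.49,-2.99) = (-0.9824,-2.2449)
  v6: (1-0.113)·(2.51,-2.42) + 0.113·(3.9,-2.22) = (2.6671,-2.3974)
Shoelace sum Σ(x_i·y_{i+1} − x_{i+1}·y_i):
  i=1: 2.3250·1.9832 − 1.8953·1.2699 = +2.2039 (running +2.2039)
  i=2: 1.8953·2.6474 − -1.1370·1.9832 = +7.2725 (running +9.4763)
  i=3: -1.1370·-0.1005 − -4.3106·2.6474 = +11.5261 (running +21.0024)
  i=4: -4.3106·-2.2449 − -0.9824·-0.1005 = +9.5782 (running +30.5806)
  i=5: -0.9824·-2.3974 − 2.6671·-2.2449 = +8.3426 (running +38.9232)
  i=6: 2.6671·1.2699 − 2.3250·-2.3974 = +8.9609 (running +47.8842)
Area = |Σ|/2 = |47.8842|/2 = 23.9421

Area at t=0.113: 23.9421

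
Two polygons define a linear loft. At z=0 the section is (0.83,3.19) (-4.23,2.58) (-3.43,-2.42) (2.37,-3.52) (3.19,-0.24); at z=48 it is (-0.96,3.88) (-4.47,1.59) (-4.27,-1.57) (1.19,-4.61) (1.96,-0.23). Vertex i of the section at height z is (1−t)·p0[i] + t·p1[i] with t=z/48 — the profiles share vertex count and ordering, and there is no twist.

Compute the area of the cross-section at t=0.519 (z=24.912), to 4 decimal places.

Cross-section at t=0.519: each vertex is (1-t)·p0[i] + t·p1[i].
  v1: (1-0.519)·(0.83,3.19) + 0.519·(-0.96,3.88) = (-0.0990,3.5481)
  v2: (1-0.519)·(-4.23,2.58) + 0.519·(-4.47,1.59) = (-4.3546,2.0662)
  v3: (1-0.519)·(-3.43,-2.42) + 0.519·(-4.27,-1.57) = (-3.8660,-1.9788)
  v4: (1-0.519)·(2.37,-3.52) + 0.519·(1.19,-4.61) = (1.7576,-4.0857)
  v5: (1-0.519)·(3.19,-0.24) + 0.519·(1.96,-0.23) = (2.5516,-0.2348)
Shoelace sum Σ(x_i·y_{i+1} − x_{i+1}·y_i):
  i=1: -0.0990·2.0662 − -4.3546·3.5481 = +15.2459 (running +15.2459)
  i=2: -4.3546·-1.9788 − -3.8660·2.0662 = +16.6048 (running +31.8507)
  i=3: -3.8660·-4.0857 − 1.7576·-1.9788 = +19.2732 (running +51.1239)
  i=4: 1.7576·-0.2348 − 2.5516·-4.0857 = +10.0125 (running +61.1364)
  i=5: 2.5516·3.5481 − -0.0990·-0.2348 = +9.0302 (running +70.1666)
Area = |Σ|/2 = |70.1666|/2 = 35.0833

Area at t=0.519: 35.0833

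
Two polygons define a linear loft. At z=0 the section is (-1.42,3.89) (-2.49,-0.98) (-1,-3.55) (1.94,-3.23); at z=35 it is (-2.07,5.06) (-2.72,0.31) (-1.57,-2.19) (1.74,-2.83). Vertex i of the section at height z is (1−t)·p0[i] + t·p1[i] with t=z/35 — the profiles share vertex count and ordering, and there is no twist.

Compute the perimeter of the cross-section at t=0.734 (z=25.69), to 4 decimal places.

Perimeter at t=0.734: 19.4095

Cross-section at t=0.734: each vertex is (1-t)·p0[i] + t·p1[i].
  v1: (1-0.734)·(-1.42,3.89) + 0.734·(-2.07,5.06) = (-1.8971,4.7488)
  v2: (1-0.734)·(-2.49,-0.98) + 0.734·(-2.72,0.31) = (-2.6588,-0.0331)
  v3: (1-0.734)·(-1,-3.55) + 0.734·(-1.57,-2.19) = (-1.4184,-2.5518)
  v4: (1-0.734)·(1.94,-3.23) + 0.734·(1.74,-2.83) = (1.7932,-2.9364)
Perimeter = Σ |v_{i+1} − v_i|:
  edge 1→2: √(-0.7617² + -4.7819²) = 4.8422 (running 4.8422)
  edge 2→3: √(1.2404² + -2.5186²) = 2.8075 (running 7.6497)
  edge 3→4: √(3.2116² + -0.3846²) = 3.2345 (running 10.8843)
  edge 4→1: √(-3.6903² + 7.6852²) = 8.5253 (running 19.4095)
Perimeter = 19.4095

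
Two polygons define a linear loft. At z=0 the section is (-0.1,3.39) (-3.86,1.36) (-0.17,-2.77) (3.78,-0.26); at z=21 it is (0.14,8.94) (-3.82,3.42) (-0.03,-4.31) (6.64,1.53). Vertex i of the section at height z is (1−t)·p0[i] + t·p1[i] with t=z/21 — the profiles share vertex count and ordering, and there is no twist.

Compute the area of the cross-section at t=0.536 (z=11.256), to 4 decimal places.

Area at t=0.536: 45.6847

Cross-section at t=0.536: each vertex is (1-t)·p0[i] + t·p1[i].
  v1: (1-0.536)·(-0.1,3.39) + 0.536·(0.14,8.94) = (0.0286,6.3648)
  v2: (1-0.536)·(-3.86,1.36) + 0.536·(-3.82,3.42) = (-3.8386,2.4642)
  v3: (1-0.536)·(-0.17,-2.77) + 0.536·(-0.03,-4.31) = (-0.0950,-3.5954)
  v4: (1-0.536)·(3.78,-0.26) + 0.536·(6.64,1.53) = (5.3130,0.6994)
Shoelace sum Σ(x_i·y_{i+1} − x_{i+1}·y_i):
  i=1: 0.0286·2.4642 − -3.8386·6.3648 = +24.5022 (running +24.5022)
  i=2: -3.8386·-3.5954 − -0.0950·2.4642 = +14.0353 (running +38.5375)
  i=3: -0.0950·0.6994 − 5.3130·-3.5954 = +19.0360 (running +57.5736)
  i=4: 5.3130·6.3648 − 0.0286·0.6994 = +33.7959 (running +91.3695)
Area = |Σ|/2 = |91.3695|/2 = 45.6847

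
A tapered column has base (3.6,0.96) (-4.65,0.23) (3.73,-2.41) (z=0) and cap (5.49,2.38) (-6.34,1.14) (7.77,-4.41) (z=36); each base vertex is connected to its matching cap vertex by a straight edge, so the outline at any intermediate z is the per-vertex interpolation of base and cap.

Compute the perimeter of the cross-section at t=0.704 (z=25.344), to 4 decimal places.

Cross-section at t=0.704: each vertex is (1-t)·p0[i] + t·p1[i].
  v1: (1-0.704)·(3.6,0.96) + 0.704·(5.49,2.38) = (4.9306,1.9597)
  v2: (1-0.704)·(-4.65,0.23) + 0.704·(-6.34,1.14) = (-5.8398,0.8706)
  v3: (1-0.704)·(3.73,-2.41) + 0.704·(7.77,-4.41) = (6.5742,-3.8180)
Perimeter = Σ |v_{i+1} − v_i|:
  edge 1→2: √(-10.7703² + -1.0890²) = 10.8252 (running 10.8252)
  edge 2→3: √(12.4139² + -4.6886²) = 13.2698 (running 24.0951)
  edge 3→1: √(-1.6436² + 5.7777²) = 6.0069 (running 30.1020)
Perimeter = 30.1020

Perimeter at t=0.704: 30.1020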